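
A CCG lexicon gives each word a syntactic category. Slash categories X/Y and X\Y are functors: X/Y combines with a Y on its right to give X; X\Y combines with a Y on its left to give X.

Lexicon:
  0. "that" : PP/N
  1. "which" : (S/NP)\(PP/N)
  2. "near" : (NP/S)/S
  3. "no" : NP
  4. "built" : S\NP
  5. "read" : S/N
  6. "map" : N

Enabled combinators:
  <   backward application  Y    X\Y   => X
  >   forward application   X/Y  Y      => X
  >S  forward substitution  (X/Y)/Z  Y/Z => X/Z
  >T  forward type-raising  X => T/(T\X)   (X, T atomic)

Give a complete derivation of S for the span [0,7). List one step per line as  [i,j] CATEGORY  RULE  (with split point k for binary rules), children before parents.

[0,7] S   >
  [0,2] S/NP   <
    [0,1] "that" : PP/N
    [1,2] "which" : (S/NP)\(PP/N)
  [2,7] NP   >
    [2,5] NP/S   >
      [2,3] "near" : (NP/S)/S
      [3,5] S   <
        [3,4] "no" : NP
        [4,5] "built" : S\NP
    [5,7] S   >
      [5,6] "read" : S/N
      [6,7] "map" : N

[0,1] PP/N  lex  "that"
[1,2] (S/NP)\(PP/N)  lex  "which"
[0,2] S/NP  <  k=1
[2,3] (NP/S)/S  lex  "near"
[3,4] NP  lex  "no"
[4,5] S\NP  lex  "built"
[3,5] S  <  k=4
[2,5] NP/S  >  k=3
[5,6] S/N  lex  "read"
[6,7] N  lex  "map"
[5,7] S  >  k=6
[2,7] NP  >  k=5
[0,7] S  >  k=2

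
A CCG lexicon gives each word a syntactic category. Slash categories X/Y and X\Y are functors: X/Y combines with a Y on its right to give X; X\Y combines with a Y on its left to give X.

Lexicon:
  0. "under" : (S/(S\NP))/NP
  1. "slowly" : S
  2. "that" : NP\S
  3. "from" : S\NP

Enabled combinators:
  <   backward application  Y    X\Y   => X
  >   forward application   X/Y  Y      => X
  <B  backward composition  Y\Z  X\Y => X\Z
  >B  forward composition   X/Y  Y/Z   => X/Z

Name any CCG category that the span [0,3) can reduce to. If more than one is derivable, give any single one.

[0,4] S   >
  [0,3] S/(S\NP)   >
    [0,1] "under" : (S/(S\NP))/NP
    [1,3] NP   <
      [1,2] "slowly" : S
      [2,3] "that" : NP\S
  [3,4] "from" : S\NP

S/(S\NP)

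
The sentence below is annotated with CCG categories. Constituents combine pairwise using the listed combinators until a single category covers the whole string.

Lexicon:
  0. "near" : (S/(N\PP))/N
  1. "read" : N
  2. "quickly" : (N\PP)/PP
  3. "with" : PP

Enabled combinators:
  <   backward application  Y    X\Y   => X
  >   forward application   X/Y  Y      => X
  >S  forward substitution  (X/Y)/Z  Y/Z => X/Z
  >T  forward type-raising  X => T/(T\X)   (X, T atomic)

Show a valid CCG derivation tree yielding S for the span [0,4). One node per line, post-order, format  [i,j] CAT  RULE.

[0,1] (S/(N\PP))/N  lex  "near"
[1,2] N  lex  "read"
[0,2] S/(N\PP)  >  k=1
[2,3] (N\PP)/PP  lex  "quickly"
[3,4] PP  lex  "with"
[2,4] N\PP  >  k=3
[0,4] S  >  k=2

[0,4] S   >
  [0,2] S/(N\PP)   >
    [0,1] "near" : (S/(N\PP))/N
    [1,2] "read" : N
  [2,4] N\PP   >
    [2,3] "quickly" : (N\PP)/PP
    [3,4] "with" : PP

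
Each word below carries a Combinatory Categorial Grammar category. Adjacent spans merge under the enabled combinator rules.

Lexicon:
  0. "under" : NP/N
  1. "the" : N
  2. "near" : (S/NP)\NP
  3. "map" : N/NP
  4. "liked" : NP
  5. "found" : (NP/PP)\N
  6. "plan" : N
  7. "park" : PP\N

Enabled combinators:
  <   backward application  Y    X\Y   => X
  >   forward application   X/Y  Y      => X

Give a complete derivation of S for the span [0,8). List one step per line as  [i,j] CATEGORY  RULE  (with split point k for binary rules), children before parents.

[0,1] NP/N  lex  "under"
[1,2] N  lex  "the"
[0,2] NP  >  k=1
[2,3] (S/NP)\NP  lex  "near"
[0,3] S/NP  <  k=2
[3,4] N/NP  lex  "map"
[4,5] NP  lex  "liked"
[3,5] N  >  k=4
[5,6] (NP/PP)\N  lex  "found"
[3,6] NP/PP  <  k=5
[6,7] N  lex  "plan"
[7,8] PP\N  lex  "park"
[6,8] PP  <  k=7
[3,8] NP  >  k=6
[0,8] S  >  k=3

[0,8] S   >
  [0,3] S/NP   <
    [0,2] NP   >
      [0,1] "under" : NP/N
      [1,2] "the" : N
    [2,3] "near" : (S/NP)\NP
  [3,8] NP   >
    [3,6] NP/PP   <
      [3,5] N   >
        [3,4] "map" : N/NP
        [4,5] "liked" : NP
      [5,6] "found" : (NP/PP)\N
    [6,8] PP   <
      [6,7] "plan" : N
      [7,8] "park" : PP\N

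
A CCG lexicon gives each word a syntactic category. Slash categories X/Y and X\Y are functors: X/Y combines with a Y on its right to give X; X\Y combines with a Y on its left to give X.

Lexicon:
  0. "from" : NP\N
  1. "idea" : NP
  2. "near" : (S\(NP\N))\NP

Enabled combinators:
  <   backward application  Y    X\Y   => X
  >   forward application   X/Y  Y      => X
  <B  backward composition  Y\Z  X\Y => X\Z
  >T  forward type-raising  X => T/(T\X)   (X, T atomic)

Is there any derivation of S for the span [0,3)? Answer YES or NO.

YES

[0,3] S   <
  [0,1] "from" : NP\N
  [1,3] S\(NP\N)   <
    [1,2] "idea" : NP
    [2,3] "near" : (S\(NP\N))\NP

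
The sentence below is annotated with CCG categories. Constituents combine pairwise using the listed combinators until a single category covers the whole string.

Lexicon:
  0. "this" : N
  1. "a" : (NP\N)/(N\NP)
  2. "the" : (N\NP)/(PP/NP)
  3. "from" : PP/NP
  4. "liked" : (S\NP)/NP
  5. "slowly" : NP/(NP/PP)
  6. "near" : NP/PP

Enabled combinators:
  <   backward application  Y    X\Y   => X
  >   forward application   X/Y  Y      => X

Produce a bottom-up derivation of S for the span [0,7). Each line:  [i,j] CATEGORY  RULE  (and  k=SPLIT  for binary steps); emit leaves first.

[0,1] N  lex  "this"
[1,2] (NP\N)/(N\NP)  lex  "a"
[2,3] (N\NP)/(PP/NP)  lex  "the"
[3,4] PP/NP  lex  "from"
[2,4] N\NP  >  k=3
[1,4] NP\N  >  k=2
[0,4] NP  <  k=1
[4,5] (S\NP)/NP  lex  "liked"
[5,6] NP/(NP/PP)  lex  "slowly"
[6,7] NP/PP  lex  "near"
[5,7] NP  >  k=6
[4,7] S\NP  >  k=5
[0,7] S  <  k=4

[0,7] S   <
  [0,4] NP   <
    [0,1] "this" : N
    [1,4] NP\N   >
      [1,2] "a" : (NP\N)/(N\NP)
      [2,4] N\NP   >
        [2,3] "the" : (N\NP)/(PP/NP)
        [3,4] "from" : PP/NP
  [4,7] S\NP   >
    [4,5] "liked" : (S\NP)/NP
    [5,7] NP   >
      [5,6] "slowly" : NP/(NP/PP)
      [6,7] "near" : NP/PP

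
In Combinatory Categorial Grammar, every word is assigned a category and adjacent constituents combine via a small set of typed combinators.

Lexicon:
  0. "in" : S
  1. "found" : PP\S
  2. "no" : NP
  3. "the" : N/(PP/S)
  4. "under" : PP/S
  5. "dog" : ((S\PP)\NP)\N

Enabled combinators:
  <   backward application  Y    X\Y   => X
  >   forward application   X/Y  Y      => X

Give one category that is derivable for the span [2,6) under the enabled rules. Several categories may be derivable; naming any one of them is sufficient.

S\PP

[0,6] S   <
  [0,2] PP   <
    [0,1] "in" : S
    [1,2] "found" : PP\S
  [2,6] S\PP   <
    [2,3] "no" : NP
    [3,6] (S\PP)\NP   <
      [3,5] N   >
        [3,4] "the" : N/(PP/S)
        [4,5] "under" : PP/S
      [5,6] "dog" : ((S\PP)\NP)\N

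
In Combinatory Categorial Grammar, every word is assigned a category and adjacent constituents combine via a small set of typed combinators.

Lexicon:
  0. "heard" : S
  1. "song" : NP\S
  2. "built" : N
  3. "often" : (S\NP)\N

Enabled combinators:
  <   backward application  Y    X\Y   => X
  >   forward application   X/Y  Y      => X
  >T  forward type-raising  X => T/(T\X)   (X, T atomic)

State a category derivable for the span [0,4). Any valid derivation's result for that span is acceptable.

[0,4] S   <
  [0,2] NP   >
    [0,1] NP/(NP\S)   >T
      [0,1] "heard" : S
    [1,2] "song" : NP\S
  [2,4] S\NP   <
    [2,3] "built" : N
    [3,4] "often" : (S\NP)\N

S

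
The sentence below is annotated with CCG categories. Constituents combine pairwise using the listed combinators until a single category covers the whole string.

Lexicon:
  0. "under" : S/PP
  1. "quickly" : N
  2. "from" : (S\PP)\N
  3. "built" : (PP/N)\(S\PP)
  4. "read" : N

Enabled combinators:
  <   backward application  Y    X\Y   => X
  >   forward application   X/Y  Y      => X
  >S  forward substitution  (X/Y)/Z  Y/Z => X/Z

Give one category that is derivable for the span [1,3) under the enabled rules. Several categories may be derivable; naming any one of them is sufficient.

[0,5] S   >
  [0,1] "under" : S/PP
  [1,5] PP   >
    [1,4] PP/N   <
      [1,3] S\PP   <
        [1,2] "quickly" : N
        [2,3] "from" : (S\PP)\N
      [3,4] "built" : (PP/N)\(S\PP)
    [4,5] "read" : N

S\PP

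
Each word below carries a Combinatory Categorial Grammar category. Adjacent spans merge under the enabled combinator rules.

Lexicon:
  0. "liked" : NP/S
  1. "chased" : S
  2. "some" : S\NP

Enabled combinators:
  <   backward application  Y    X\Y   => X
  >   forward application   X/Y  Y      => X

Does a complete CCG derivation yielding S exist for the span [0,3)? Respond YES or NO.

[0,3] S   <
  [0,2] NP   >
    [0,1] "liked" : NP/S
    [1,2] "chased" : S
  [2,3] "some" : S\NP

YES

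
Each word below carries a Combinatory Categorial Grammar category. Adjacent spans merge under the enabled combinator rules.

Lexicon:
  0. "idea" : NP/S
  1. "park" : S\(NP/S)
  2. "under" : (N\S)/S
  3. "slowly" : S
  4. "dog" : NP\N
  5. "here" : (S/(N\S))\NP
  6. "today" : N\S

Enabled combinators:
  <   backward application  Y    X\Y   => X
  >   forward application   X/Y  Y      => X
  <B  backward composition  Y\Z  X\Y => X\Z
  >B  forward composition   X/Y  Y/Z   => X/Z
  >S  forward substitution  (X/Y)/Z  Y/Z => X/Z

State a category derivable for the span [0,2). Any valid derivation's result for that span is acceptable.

[0,7] S   >
  [0,6] S/(N\S)   <
    [0,5] NP   <
      [0,2] S   <
        [0,1] "idea" : NP/S
        [1,2] "park" : S\(NP/S)
      [2,5] NP\S   <B
        [2,4] N\S   >
          [2,3] "under" : (N\S)/S
          [3,4] "slowly" : S
        [4,5] "dog" : NP\N
    [5,6] "here" : (S/(N\S))\NP
  [6,7] "today" : N\S

S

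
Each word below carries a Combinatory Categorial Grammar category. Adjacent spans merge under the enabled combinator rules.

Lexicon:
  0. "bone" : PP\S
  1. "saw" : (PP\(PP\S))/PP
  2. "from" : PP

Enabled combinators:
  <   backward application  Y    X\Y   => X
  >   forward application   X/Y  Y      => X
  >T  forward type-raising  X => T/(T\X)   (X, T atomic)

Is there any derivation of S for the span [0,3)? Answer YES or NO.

NO

PP\S (PP\(PP\S))/PP PP
CKY chart[0,3] = {N/(N\PP), NP/(NP\PP), PP, PP/(PP\PP), S/(S\PP)}; S ∉ chart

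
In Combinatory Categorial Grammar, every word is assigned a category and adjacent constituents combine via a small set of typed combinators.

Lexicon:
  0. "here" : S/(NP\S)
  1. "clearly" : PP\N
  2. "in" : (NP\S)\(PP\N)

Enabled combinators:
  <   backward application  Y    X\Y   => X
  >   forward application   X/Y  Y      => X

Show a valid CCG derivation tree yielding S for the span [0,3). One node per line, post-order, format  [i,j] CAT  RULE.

[0,3] S   >
  [0,1] "here" : S/(NP\S)
  [1,3] NP\S   <
    [1,2] "clearly" : PP\N
    [2,3] "in" : (NP\S)\(PP\N)

[0,1] S/(NP\S)  lex  "here"
[1,2] PP\N  lex  "clearly"
[2,3] (NP\S)\(PP\N)  lex  "in"
[1,3] NP\S  <  k=2
[0,3] S  >  k=1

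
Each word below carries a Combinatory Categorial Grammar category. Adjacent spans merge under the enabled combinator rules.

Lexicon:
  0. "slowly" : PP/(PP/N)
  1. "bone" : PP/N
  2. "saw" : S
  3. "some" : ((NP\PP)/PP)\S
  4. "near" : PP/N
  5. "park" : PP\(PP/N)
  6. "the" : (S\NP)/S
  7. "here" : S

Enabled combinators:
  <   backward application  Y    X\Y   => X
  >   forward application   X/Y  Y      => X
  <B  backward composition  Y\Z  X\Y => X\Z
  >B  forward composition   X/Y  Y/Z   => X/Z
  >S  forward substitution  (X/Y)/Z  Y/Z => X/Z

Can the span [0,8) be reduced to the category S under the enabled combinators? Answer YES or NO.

YES

[0,8] S   <
  [0,2] PP   >
    [0,1] "slowly" : PP/(PP/N)
    [1,2] "bone" : PP/N
  [2,8] S\PP   <B
    [2,6] NP\PP   >
      [2,4] (NP\PP)/PP   <
        [2,3] "saw" : S
        [3,4] "some" : ((NP\PP)/PP)\S
      [4,6] PP   <
        [4,5] "near" : PP/N
        [5,6] "park" : PP\(PP/N)
    [6,8] S\NP   >
      [6,7] "the" : (S\NP)/S
      [7,8] "here" : S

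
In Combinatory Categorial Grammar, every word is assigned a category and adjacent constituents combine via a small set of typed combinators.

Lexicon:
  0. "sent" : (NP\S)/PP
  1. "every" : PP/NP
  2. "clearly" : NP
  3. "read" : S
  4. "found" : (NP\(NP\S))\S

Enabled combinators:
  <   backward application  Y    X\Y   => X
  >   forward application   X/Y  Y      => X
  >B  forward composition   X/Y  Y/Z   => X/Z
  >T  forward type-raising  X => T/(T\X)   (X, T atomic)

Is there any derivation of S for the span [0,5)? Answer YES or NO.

NO

(NP\S)/PP PP/NP NP S (NP\(NP\S))\S
CKY chart[0,5] = {N/(N\NP), NP, NP/(NP\NP), PP/(PP\NP), S/(S\NP)}; S ∉ chart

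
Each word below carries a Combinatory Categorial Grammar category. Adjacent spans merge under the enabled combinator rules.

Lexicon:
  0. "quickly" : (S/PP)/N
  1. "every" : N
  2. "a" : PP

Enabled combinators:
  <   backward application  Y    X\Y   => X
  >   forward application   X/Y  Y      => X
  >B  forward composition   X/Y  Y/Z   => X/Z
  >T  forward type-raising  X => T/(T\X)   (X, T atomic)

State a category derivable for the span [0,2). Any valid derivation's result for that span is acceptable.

[0,3] S   >
  [0,2] S/PP   >
    [0,1] "quickly" : (S/PP)/N
    [1,2] "every" : N
  [2,3] "a" : PP

S/PP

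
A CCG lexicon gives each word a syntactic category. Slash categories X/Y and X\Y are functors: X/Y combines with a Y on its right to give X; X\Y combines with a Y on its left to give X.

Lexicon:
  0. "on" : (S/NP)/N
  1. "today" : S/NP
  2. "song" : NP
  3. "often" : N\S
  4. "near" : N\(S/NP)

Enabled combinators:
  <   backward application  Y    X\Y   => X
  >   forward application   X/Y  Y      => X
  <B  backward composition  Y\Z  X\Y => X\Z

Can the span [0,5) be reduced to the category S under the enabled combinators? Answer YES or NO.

NO

(S/NP)/N S/NP NP N\S N\(S/NP)
CKY chart[0,5] = {N}; S ∉ chart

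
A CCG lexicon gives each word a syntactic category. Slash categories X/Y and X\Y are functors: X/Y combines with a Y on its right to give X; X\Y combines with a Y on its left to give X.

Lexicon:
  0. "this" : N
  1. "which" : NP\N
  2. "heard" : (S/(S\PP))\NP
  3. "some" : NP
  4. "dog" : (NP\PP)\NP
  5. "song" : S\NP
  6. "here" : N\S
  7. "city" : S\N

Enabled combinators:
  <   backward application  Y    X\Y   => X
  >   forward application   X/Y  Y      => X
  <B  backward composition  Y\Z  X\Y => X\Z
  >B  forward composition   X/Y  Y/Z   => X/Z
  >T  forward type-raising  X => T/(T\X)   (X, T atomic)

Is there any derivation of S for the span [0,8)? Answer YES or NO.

YES

[0,8] S   >
  [0,3] S/(S\PP)   <
    [0,2] NP   >
      [0,1] NP/(NP\N)   >T
        [0,1] "this" : N
      [1,2] "which" : NP\N
    [2,3] "heard" : (S/(S\PP))\NP
  [3,8] S\PP   <B
    [3,5] NP\PP   <
      [3,4] "some" : NP
      [4,5] "dog" : (NP\PP)\NP
    [5,8] S\NP   <B
      [5,6] "song" : S\NP
      [6,8] S\S   <B
        [6,7] "here" : N\S
        [7,8] "city" : S\N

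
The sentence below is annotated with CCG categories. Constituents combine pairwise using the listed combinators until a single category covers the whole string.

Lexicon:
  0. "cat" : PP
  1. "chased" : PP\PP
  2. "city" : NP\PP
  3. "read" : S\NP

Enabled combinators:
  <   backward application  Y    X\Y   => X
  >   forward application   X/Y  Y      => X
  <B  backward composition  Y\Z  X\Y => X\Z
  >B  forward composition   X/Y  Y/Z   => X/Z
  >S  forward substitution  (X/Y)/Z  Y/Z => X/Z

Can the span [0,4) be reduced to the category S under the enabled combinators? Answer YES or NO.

YES

[0,4] S   <
  [0,1] "cat" : PP
  [1,4] S\PP   <B
    [1,2] "chased" : PP\PP
    [2,4] S\PP   <B
      [2,3] "city" : NP\PP
      [3,4] "read" : S\NP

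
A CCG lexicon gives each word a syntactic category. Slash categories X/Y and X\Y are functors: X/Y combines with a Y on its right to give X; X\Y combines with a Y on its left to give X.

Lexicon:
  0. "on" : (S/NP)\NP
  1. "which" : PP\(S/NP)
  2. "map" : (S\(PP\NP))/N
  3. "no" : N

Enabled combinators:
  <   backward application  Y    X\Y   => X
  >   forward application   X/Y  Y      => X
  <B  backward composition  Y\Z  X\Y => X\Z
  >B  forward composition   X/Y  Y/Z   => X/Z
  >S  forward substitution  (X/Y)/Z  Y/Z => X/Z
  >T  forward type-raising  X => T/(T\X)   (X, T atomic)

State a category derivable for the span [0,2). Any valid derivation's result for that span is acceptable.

PP\NP

[0,4] S   <
  [0,2] PP\NP   <B
    [0,1] "on" : (S/NP)\NP
    [1,2] "which" : PP\(S/NP)
  [2,4] S\(PP\NP)   >
    [2,3] "map" : (S\(PP\NP))/N
    [3,4] "no" : N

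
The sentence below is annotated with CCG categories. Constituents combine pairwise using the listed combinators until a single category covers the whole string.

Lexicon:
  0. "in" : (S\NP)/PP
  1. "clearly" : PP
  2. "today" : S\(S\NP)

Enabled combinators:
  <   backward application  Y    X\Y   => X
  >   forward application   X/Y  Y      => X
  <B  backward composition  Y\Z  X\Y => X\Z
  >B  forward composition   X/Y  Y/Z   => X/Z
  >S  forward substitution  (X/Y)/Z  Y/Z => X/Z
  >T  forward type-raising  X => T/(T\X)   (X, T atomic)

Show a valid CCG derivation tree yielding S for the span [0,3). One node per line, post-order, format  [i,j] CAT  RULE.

[0,3] S   <
  [0,2] S\NP   >
    [0,1] "in" : (S\NP)/PP
    [1,2] "clearly" : PP
  [2,3] "today" : S\(S\NP)

[0,1] (S\NP)/PP  lex  "in"
[1,2] PP  lex  "clearly"
[0,2] S\NP  >  k=1
[2,3] S\(S\NP)  lex  "today"
[0,3] S  <  k=2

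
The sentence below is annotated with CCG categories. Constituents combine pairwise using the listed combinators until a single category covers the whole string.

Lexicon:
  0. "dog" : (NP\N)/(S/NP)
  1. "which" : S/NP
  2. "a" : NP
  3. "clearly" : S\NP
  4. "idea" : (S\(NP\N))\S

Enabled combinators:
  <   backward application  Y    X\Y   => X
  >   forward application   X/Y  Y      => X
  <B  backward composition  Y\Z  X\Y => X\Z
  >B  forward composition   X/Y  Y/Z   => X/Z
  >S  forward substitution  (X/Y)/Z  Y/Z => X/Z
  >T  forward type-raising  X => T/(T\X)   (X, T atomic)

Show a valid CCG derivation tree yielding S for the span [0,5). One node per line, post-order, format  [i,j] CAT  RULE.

[0,1] (NP\N)/(S/NP)  lex  "dog"
[1,2] S/NP  lex  "which"
[0,2] NP\N  >  k=1
[2,3] NP  lex  "a"
[3,4] S\NP  lex  "clearly"
[2,4] S  <  k=3
[4,5] (S\(NP\N))\S  lex  "idea"
[2,5] S\(NP\N)  <  k=4
[0,5] S  <  k=2

[0,5] S   <
  [0,2] NP\N   >
    [0,1] "dog" : (NP\N)/(S/NP)
    [1,2] "which" : S/NP
  [2,5] S\(NP\N)   <
    [2,4] S   <
      [2,3] "a" : NP
      [3,4] "clearly" : S\NP
    [4,5] "idea" : (S\(NP\N))\S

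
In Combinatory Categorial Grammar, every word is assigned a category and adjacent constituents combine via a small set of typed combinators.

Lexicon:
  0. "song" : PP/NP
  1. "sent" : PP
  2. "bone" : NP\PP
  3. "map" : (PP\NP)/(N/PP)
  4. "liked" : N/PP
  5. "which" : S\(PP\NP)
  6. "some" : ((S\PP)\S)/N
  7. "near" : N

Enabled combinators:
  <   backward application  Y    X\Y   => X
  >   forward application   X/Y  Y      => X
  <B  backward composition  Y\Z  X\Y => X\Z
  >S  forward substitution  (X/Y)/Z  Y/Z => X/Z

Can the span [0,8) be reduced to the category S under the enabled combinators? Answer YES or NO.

[0,8] S   <
  [0,3] PP   >
    [0,1] "song" : PP/NP
    [1,3] NP   <
      [1,2] "sent" : PP
      [2,3] "bone" : NP\PP
  [3,8] S\PP   <
    [3,6] S   <
      [3,5] PP\NP   >
        [3,4] "map" : (PP\NP)/(N/PP)
        [4,5] "liked" : N/PP
      [5,6] "which" : S\(PP\NP)
    [6,8] (S\PP)\S   >
      [6,7] "some" : ((S\PP)\S)/N
      [7,8] "near" : N

YES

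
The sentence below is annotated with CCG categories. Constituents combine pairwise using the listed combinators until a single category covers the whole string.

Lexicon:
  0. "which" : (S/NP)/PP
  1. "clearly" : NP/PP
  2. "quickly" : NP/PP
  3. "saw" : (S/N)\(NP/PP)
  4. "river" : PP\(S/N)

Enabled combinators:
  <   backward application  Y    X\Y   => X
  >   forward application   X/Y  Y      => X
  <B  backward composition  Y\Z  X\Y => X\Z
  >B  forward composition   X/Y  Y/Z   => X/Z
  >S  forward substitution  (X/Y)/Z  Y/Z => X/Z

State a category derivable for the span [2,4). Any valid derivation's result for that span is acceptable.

[0,5] S   >
  [0,2] S/PP   >S
    [0,1] "which" : (S/NP)/PP
    [1,2] "clearly" : NP/PP
  [2,5] PP   <
    [2,4] S/N   <
      [2,3] "quickly" : NP/PP
      [3,4] "saw" : (S/N)\(NP/PP)
    [4,5] "river" : PP\(S/N)

S/N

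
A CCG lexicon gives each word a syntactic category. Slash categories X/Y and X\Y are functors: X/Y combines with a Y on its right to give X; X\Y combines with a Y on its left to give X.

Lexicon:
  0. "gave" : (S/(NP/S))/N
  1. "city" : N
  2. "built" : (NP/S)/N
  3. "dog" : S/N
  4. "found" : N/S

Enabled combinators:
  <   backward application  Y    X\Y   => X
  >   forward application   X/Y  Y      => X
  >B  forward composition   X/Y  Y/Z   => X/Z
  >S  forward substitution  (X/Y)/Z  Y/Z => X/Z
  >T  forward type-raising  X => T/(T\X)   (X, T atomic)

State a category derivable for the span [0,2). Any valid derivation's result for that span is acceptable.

[0,5] S   >
  [0,2] S/(NP/S)   >
    [0,1] "gave" : (S/(NP/S))/N
    [1,2] "city" : N
  [2,5] NP/S   >B
    [2,4] NP/N   >S
      [2,3] "built" : (NP/S)/N
      [3,4] "dog" : S/N
    [4,5] "found" : N/S

S/(NP/S)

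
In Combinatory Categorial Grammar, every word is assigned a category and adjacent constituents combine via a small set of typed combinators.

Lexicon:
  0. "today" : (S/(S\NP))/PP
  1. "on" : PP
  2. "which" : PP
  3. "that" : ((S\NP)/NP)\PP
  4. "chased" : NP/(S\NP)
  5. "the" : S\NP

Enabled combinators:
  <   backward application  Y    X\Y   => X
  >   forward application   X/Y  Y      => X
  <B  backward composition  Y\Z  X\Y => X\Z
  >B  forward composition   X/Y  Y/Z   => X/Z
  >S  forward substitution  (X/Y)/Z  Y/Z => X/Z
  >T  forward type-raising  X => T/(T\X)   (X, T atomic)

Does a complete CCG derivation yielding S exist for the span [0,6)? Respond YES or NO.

[0,6] S   >
  [0,2] S/(S\NP)   >
    [0,1] "today" : (S/(S\NP))/PP
    [1,2] "on" : PP
  [2,6] S\NP   >
    [2,4] (S\NP)/NP   <
      [2,3] "which" : PP
      [3,4] "that" : ((S\NP)/NP)\PP
    [4,6] NP   >
      [4,5] "chased" : NP/(S\NP)
      [5,6] "the" : S\NP

YES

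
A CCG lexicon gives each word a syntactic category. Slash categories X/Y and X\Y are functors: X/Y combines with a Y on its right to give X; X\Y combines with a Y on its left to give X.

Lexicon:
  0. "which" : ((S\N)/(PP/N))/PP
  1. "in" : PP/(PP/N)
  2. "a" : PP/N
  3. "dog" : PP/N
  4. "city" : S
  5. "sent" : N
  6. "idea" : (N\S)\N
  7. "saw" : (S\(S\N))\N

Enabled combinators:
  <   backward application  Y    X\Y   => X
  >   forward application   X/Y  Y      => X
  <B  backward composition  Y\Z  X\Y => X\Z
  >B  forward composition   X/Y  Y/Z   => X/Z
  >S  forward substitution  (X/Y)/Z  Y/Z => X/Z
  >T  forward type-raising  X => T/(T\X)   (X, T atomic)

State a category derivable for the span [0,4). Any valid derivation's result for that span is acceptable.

S\N

[0,8] S   <
  [0,4] S\N   >
    [0,3] (S\N)/(PP/N)   >
      [0,1] "which" : ((S\N)/(PP/N))/PP
      [1,3] PP   >
        [1,2] "in" : PP/(PP/N)
        [2,3] "a" : PP/N
    [3,4] "dog" : PP/N
  [4,8] S\(S\N)   <
    [4,7] N   <
      [4,5] "city" : S
      [5,7] N\S   <
        [5,6] "sent" : N
        [6,7] "idea" : (N\S)\N
    [7,8] "saw" : (S\(S\N))\N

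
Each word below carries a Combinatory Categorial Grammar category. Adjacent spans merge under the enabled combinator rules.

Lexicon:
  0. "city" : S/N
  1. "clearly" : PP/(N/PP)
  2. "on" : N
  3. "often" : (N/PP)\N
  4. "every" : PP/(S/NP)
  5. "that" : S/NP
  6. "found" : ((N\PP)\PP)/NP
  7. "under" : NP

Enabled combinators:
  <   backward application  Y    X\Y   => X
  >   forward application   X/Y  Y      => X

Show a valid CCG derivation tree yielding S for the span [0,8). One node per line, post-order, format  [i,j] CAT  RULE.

[0,1] S/N  lex  "city"
[1,2] PP/(N/PP)  lex  "clearly"
[2,3] N  lex  "on"
[3,4] (N/PP)\N  lex  "often"
[2,4] N/PP  <  k=3
[1,4] PP  >  k=2
[4,5] PP/(S/NP)  lex  "every"
[5,6] S/NP  lex  "that"
[4,6] PP  >  k=5
[6,7] ((N\PP)\PP)/NP  lex  "found"
[7,8] NP  lex  "under"
[6,8] (N\PP)\PP  >  k=7
[4,8] N\PP  <  k=6
[1,8] N  <  k=4
[0,8] S  >  k=1

[0,8] S   >
  [0,1] "city" : S/N
  [1,8] N   <
    [1,4] PP   >
      [1,2] "clearly" : PP/(N/PP)
      [2,4] N/PP   <
        [2,3] "on" : N
        [3,4] "often" : (N/PP)\N
    [4,8] N\PP   <
      [4,6] PP   >
        [4,5] "every" : PP/(S/NP)
        [5,6] "that" : S/NP
      [6,8] (N\PP)\PP   >
        [6,7] "found" : ((N\PP)\PP)/NP
        [7,8] "under" : NP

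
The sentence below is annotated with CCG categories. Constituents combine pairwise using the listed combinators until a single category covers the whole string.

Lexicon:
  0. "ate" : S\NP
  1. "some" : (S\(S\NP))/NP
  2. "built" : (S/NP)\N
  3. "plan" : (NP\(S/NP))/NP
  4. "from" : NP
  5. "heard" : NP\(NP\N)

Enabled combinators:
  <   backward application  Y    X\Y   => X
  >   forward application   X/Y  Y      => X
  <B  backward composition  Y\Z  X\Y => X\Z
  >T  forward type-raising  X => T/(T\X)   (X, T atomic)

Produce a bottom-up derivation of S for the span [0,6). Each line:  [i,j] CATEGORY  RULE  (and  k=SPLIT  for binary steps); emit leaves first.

[0,6] S   <
  [0,1] "ate" : S\NP
  [1,6] S\(S\NP)   >
    [1,2] "some" : (S\(S\NP))/NP
    [2,6] NP   <
      [2,5] NP\N   <B
        [2,3] "built" : (S/NP)\N
        [3,5] NP\(S/NP)   >
          [3,4] "plan" : (NP\(S/NP))/NP
          [4,5] "from" : NP
      [5,6] "heard" : NP\(NP\N)

[0,1] S\NP  lex  "ate"
[1,2] (S\(S\NP))/NP  lex  "some"
[2,3] (S/NP)\N  lex  "built"
[3,4] (NP\(S/NP))/NP  lex  "plan"
[4,5] NP  lex  "from"
[3,5] NP\(S/NP)  >  k=4
[2,5] NP\N  <B  k=3
[5,6] NP\(NP\N)  lex  "heard"
[2,6] NP  <  k=5
[1,6] S\(S\NP)  >  k=2
[0,6] S  <  k=1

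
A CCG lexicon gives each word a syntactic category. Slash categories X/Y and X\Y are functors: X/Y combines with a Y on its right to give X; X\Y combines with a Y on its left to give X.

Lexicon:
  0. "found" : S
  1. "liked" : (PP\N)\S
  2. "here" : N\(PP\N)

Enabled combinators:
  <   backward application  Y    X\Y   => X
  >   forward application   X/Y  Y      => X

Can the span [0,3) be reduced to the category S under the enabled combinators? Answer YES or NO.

NO

S (PP\N)\S N\(PP\N)
CKY chart[0,3] = {N}; S ∉ chart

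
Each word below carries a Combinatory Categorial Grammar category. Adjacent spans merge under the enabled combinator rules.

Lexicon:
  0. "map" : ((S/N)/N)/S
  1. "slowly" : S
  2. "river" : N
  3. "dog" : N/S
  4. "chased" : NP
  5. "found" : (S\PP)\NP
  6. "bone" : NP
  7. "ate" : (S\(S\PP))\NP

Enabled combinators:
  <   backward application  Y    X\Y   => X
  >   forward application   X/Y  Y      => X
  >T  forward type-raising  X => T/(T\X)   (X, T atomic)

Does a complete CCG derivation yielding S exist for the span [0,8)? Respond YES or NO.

[0,8] S   >
  [0,3] S/N   >
    [0,2] (S/N)/N   >
      [0,1] "map" : ((S/N)/N)/S
      [1,2] "slowly" : S
    [2,3] "river" : N
  [3,8] N   >
    [3,4] "dog" : N/S
    [4,8] S   <
      [4,6] S\PP   <
        [4,5] "chased" : NP
        [5,6] "found" : (S\PP)\NP
      [6,8] S\(S\PP)   <
        [6,7] "bone" : NP
        [7,8] "ate" : (S\(S\PP))\NP

YES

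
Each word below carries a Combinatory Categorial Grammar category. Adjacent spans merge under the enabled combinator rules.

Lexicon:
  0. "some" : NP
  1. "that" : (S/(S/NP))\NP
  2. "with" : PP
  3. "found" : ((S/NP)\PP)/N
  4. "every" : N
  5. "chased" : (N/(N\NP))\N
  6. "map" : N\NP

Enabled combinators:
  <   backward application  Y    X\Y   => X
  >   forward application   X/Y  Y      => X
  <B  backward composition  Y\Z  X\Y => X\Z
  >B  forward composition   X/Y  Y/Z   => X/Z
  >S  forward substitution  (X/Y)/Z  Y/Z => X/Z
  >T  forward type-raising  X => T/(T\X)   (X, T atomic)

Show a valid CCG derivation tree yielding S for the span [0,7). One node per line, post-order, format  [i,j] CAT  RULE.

[0,7] S   >
  [0,2] S/(S/NP)   <
    [0,1] "some" : NP
    [1,2] "that" : (S/(S/NP))\NP
  [2,7] S/NP   <
    [2,3] "with" : PP
    [3,7] (S/NP)\PP   >
      [3,4] "found" : ((S/NP)\PP)/N
      [4,7] N   >
        [4,6] N/(N\NP)   <
          [4,5] "every" : N
          [5,6] "chased" : (N/(N\NP))\N
        [6,7] "map" : N\NP

[0,1] NP  lex  "some"
[1,2] (S/(S/NP))\NP  lex  "that"
[0,2] S/(S/NP)  <  k=1
[2,3] PP  lex  "with"
[3,4] ((S/NP)\PP)/N  lex  "found"
[4,5] N  lex  "every"
[5,6] (N/(N\NP))\N  lex  "chased"
[4,6] N/(N\NP)  <  k=5
[6,7] N\NP  lex  "map"
[4,7] N  >  k=6
[3,7] (S/NP)\PP  >  k=4
[2,7] S/NP  <  k=3
[0,7] S  >  k=2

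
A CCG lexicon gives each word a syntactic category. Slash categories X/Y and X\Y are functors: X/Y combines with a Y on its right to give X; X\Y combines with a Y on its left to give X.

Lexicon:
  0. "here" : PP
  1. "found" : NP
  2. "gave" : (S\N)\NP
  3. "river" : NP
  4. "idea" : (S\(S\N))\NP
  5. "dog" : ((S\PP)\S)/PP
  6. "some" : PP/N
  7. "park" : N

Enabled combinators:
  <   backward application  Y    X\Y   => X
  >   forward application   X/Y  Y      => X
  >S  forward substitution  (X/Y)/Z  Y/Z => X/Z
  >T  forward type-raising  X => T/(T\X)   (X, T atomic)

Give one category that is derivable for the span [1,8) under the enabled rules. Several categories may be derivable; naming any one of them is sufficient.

S\PP

[0,8] S   >
  [0,1] S/(S\PP)   >T
    [0,1] "here" : PP
  [1,8] S\PP   <
    [1,5] S   <
      [1,3] S\N   <
        [1,2] "found" : NP
        [2,3] "gave" : (S\N)\NP
      [3,5] S\(S\N)   <
        [3,4] "river" : NP
        [4,5] "idea" : (S\(S\N))\NP
    [5,8] (S\PP)\S   >
      [5,6] "dog" : ((S\PP)\S)/PP
      [6,8] PP   >
        [6,7] "some" : PP/N
        [7,8] "park" : N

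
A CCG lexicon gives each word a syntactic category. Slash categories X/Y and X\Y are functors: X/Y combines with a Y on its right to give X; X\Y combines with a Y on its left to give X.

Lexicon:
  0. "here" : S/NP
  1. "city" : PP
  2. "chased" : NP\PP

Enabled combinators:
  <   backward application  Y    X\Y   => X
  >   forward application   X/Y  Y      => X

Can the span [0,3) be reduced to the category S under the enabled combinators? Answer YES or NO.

YES

[0,3] S   >
  [0,1] "here" : S/NP
  [1,3] NP   <
    [1,2] "city" : PP
    [2,3] "chased" : NP\PP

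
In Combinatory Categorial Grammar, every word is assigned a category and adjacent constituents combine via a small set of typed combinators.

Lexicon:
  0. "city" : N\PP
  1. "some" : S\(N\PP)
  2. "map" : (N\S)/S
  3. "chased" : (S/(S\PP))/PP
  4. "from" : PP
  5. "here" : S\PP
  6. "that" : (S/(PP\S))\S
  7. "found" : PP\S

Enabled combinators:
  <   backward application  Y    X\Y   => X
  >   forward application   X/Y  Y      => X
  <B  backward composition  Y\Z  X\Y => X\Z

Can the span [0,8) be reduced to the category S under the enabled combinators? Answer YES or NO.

NO

N\PP S\(N\PP) (N\S)/S (S/(S\PP))/PP PP S\PP (S/(PP\S))\S PP\S
CKY chart[0,8] = {N}; S ∉ chart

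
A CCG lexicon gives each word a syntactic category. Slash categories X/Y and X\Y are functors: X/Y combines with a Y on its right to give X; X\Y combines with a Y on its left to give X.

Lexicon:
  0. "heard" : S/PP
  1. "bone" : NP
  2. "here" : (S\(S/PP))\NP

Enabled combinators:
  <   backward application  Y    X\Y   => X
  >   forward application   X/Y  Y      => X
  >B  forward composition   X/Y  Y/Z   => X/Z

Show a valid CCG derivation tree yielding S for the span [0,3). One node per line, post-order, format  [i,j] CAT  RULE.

[0,1] S/PP  lex  "heard"
[1,2] NP  lex  "bone"
[2,3] (S\(S/PP))\NP  lex  "here"
[1,3] S\(S/PP)  <  k=2
[0,3] S  <  k=1

[0,3] S   <
  [0,1] "heard" : S/PP
  [1,3] S\(S/PP)   <
    [1,2] "bone" : NP
    [2,3] "here" : (S\(S/PP))\NP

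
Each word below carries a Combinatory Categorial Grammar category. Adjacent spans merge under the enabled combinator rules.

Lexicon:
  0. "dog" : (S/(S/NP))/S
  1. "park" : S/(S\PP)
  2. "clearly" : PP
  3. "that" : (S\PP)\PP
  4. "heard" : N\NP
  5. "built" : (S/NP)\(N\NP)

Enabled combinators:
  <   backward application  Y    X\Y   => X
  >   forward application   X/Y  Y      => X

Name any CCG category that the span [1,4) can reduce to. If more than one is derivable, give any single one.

S

[0,6] S   >
  [0,4] S/(S/NP)   >
    [0,1] "dog" : (S/(S/NP))/S
    [1,4] S   >
      [1,2] "park" : S/(S\PP)
      [2,4] S\PP   <
        [2,3] "clearly" : PP
        [3,4] "that" : (S\PP)\PP
  [4,6] S/NP   <
    [4,5] "heard" : N\NP
    [5,6] "built" : (S/NP)\(N\NP)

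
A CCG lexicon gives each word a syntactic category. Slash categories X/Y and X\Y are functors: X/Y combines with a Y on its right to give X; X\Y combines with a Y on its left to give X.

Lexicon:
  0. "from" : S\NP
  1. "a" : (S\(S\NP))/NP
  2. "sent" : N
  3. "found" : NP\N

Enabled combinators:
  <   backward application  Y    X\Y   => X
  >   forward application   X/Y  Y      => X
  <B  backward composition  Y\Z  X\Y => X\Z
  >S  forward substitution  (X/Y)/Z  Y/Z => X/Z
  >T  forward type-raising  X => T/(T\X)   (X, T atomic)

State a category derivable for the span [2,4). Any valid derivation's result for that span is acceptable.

NP

[0,4] S   <
  [0,1] "from" : S\NP
  [1,4] S\(S\NP)   >
    [1,2] "a" : (S\(S\NP))/NP
    [2,4] NP   <
      [2,3] "sent" : N
      [3,4] "found" : NP\N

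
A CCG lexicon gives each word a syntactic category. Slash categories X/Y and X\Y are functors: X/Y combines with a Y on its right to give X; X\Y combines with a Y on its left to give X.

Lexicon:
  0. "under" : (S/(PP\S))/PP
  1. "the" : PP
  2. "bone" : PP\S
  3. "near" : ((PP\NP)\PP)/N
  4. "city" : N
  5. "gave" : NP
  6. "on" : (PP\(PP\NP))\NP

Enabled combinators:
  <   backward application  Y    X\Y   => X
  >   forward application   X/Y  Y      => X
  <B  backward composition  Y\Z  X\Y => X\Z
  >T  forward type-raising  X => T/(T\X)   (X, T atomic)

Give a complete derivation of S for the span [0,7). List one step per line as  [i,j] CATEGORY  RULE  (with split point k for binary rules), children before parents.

[0,7] S   >
  [0,2] S/(PP\S)   >
    [0,1] "under" : (S/(PP\S))/PP
    [1,2] "the" : PP
  [2,7] PP\S   <B
    [2,3] "bone" : PP\S
    [3,7] PP\PP   <B
      [3,5] (PP\NP)\PP   >
        [3,4] "near" : ((PP\NP)\PP)/N
        [4,5] "city" : N
      [5,7] PP\(PP\NP)   <
        [5,6] "gave" : NP
        [6,7] "on" : (PP\(PP\NP))\NP

[0,1] (S/(PP\S))/PP  lex  "under"
[1,2] PP  lex  "the"
[0,2] S/(PP\S)  >  k=1
[2,3] PP\S  lex  "bone"
[3,4] ((PP\NP)\PP)/N  lex  "near"
[4,5] N  lex  "city"
[3,5] (PP\NP)\PP  >  k=4
[5,6] NP  lex  "gave"
[6,7] (PP\(PP\NP))\NP  lex  "on"
[5,7] PP\(PP\NP)  <  k=6
[3,7] PP\PP  <B  k=5
[2,7] PP\S  <B  k=3
[0,7] S  >  k=2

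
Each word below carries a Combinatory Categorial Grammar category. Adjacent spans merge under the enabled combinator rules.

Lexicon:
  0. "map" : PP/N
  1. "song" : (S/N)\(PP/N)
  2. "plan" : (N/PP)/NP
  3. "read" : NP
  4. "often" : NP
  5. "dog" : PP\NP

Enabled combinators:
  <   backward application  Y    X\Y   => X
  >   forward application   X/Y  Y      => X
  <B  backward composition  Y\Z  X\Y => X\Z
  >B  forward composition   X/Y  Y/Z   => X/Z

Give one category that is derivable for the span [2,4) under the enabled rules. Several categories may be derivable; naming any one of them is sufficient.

[0,6] S   >
  [0,2] S/N   <
    [0,1] "map" : PP/N
    [1,2] "song" : (S/N)\(PP/N)
  [2,6] N   >
    [2,4] N/PP   >
      [2,3] "plan" : (N/PP)/NP
      [3,4] "read" : NP
    [4,6] PP   <
      [4,5] "often" : NP
      [5,6] "dog" : PP\NP

N/PP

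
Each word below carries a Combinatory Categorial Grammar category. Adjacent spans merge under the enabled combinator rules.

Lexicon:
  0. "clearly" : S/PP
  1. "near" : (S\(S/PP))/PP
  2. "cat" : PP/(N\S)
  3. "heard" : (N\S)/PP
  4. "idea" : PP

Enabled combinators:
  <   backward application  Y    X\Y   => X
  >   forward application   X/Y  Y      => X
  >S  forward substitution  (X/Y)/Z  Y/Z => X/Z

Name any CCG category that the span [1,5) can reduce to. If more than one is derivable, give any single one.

S\(S/PP)

[0,5] S   <
  [0,1] "clearly" : S/PP
  [1,5] S\(S/PP)   >
    [1,2] "near" : (S\(S/PP))/PP
    [2,5] PP   >
      [2,3] "cat" : PP/(N\S)
      [3,5] N\S   >
        [3,4] "heard" : (N\S)/PP
        [4,5] "idea" : PP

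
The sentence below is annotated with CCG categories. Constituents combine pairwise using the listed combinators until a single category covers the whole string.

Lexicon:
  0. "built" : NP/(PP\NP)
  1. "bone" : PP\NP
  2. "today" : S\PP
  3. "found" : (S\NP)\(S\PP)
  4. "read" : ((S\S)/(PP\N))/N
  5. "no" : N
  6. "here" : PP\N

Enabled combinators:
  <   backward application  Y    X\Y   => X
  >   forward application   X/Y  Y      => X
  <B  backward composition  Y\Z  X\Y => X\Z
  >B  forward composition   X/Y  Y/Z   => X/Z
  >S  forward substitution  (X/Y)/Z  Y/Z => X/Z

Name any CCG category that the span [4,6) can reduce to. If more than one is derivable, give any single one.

[0,7] S   <
  [0,2] NP   >
    [0,1] "built" : NP/(PP\NP)
    [1,2] "bone" : PP\NP
  [2,7] S\NP   <B
    [2,4] S\NP   <
      [2,3] "today" : S\PP
      [3,4] "found" : (S\NP)\(S\PP)
    [4,7] S\S   >
      [4,6] (S\S)/(PP\N)   >
        [4,5] "read" : ((S\S)/(PP\N))/N
        [5,6] "no" : N
      [6,7] "here" : PP\N

(S\S)/(PP\N)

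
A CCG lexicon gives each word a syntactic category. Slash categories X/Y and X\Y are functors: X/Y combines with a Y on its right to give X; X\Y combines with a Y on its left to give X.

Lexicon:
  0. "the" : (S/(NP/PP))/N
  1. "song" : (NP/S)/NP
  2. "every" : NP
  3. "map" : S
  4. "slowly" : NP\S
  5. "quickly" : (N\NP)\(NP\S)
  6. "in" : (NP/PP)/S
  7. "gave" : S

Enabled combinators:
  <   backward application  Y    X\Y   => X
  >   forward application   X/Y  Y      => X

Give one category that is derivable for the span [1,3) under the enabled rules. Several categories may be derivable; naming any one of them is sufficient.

NP/S

[0,8] S   >
  [0,6] S/(NP/PP)   >
    [0,1] "the" : (S/(NP/PP))/N
    [1,6] N   <
      [1,4] NP   >
        [1,3] NP/S   >
          [1,2] "song" : (NP/S)/NP
          [2,3] "every" : NP
        [3,4] "map" : S
      [4,6] N\NP   <
        [4,5] "slowly" : NP\S
        [5,6] "quickly" : (N\NP)\(NP\S)
  [6,8] NP/PP   >
    [6,7] "in" : (NP/PP)/S
    [7,8] "gave" : S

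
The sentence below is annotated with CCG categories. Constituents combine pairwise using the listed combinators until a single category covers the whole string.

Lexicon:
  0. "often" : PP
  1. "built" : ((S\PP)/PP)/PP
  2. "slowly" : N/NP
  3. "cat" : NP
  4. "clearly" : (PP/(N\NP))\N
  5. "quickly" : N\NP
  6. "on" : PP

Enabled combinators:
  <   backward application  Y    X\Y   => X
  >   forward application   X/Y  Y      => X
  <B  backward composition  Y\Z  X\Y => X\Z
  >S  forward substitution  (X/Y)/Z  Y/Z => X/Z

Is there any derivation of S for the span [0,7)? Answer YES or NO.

[0,7] S   <
  [0,1] "often" : PP
  [1,7] S\PP   >
    [1,6] (S\PP)/PP   >
      [1,2] "built" : ((S\PP)/PP)/PP
      [2,6] PP   >
        [2,5] PP/(N\NP)   <
          [2,4] N   >
            [2,3] "slowly" : N/NP
            [3,4] "cat" : NP
          [4,5] "clearly" : (PP/(N\NP))\N
        [5,6] "quickly" : N\NP
    [6,7] "on" : PP

YES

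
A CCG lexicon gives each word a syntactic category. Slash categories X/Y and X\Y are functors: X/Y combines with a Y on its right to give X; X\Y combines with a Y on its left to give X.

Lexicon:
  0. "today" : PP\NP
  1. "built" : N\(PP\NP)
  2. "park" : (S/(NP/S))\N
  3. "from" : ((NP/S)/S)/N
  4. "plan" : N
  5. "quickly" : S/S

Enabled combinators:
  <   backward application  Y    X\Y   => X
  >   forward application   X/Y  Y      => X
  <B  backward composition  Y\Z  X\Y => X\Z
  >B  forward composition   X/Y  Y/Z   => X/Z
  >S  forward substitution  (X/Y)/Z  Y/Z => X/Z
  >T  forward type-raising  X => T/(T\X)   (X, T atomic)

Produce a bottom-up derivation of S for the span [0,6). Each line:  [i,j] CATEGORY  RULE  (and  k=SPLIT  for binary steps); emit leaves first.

[0,1] PP\NP  lex  "today"
[1,2] N\(PP\NP)  lex  "built"
[0,2] N  <  k=1
[2,3] (S/(NP/S))\N  lex  "park"
[0,3] S/(NP/S)  <  k=2
[3,4] ((NP/S)/S)/N  lex  "from"
[4,5] N  lex  "plan"
[3,5] (NP/S)/S  >  k=4
[5,6] S/S  lex  "quickly"
[3,6] NP/S  >S  k=5
[0,6] S  >  k=3

[0,6] S   >
  [0,3] S/(NP/S)   <
    [0,2] N   <
      [0,1] "today" : PP\NP
      [1,2] "built" : N\(PP\NP)
    [2,3] "park" : (S/(NP/S))\N
  [3,6] NP/S   >S
    [3,5] (NP/S)/S   >
      [3,4] "from" : ((NP/S)/S)/N
      [4,5] "plan" : N
    [5,6] "quickly" : S/S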